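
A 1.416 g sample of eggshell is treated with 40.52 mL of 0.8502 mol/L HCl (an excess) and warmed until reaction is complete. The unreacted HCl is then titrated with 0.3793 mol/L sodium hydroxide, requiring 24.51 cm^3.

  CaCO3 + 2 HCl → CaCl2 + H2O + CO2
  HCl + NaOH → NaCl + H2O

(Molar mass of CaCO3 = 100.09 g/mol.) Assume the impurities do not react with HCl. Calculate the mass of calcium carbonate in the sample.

n(HCl) added = 0.04052 × 0.8502 = 0.03445 mol
n(NaOH) used in back-titration = 0.02451 × 0.3793 = 9.297 × 10^-3 mol
n(HCl) left over = 9.297 × 10^-3 mol (1:1 ratio)
n(HCl) consumed by analyte = 0.03445 − 9.297 × 10^-3 = 0.02515 mol
From the 1:2 ratio, n(CaCO3) = 1/2 × 0.02515 = 0.01258 mol
mass of CaCO3 = 0.01258 × 100.09 = 1.259 g

1.259 g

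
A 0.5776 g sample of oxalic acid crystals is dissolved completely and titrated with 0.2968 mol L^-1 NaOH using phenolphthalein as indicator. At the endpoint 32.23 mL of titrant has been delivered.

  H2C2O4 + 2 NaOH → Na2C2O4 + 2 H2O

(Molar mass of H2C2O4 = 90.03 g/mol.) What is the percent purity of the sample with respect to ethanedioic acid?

n(NaOH) = 0.03223 L × 0.2968 mol/L = 9.566 × 10^-3 mol
From the 1:2 ratio, n(H2C2O4) = 1/2 × 9.566 × 10^-3 = 4.783 × 10^-3 mol
mass of H2C2O4 = 4.783 × 10^-3 × 90.03 g/mol = 0.4306 g
% H2C2O4 = 0.4306 / 0.5776 × 100 = 74.55 %

74.55 %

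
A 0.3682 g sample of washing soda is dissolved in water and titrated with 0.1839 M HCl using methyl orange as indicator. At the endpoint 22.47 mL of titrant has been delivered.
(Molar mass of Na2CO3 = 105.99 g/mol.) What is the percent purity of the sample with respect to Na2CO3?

59.48 %

Na2CO3 + 2 HCl → 2 NaCl + H2O + CO2
n(HCl) = 0.02247 L × 0.1839 mol/L = 4.132 × 10^-3 mol
From the 1:2 ratio, n(Na2CO3) = 1/2 × 4.132 × 10^-3 = 2.066 × 10^-3 mol
mass of Na2CO3 = 2.066 × 10^-3 × 105.99 g/mol = 0.2190 g
% Na2CO3 = 0.2190 / 0.3682 × 100 = 59.48 %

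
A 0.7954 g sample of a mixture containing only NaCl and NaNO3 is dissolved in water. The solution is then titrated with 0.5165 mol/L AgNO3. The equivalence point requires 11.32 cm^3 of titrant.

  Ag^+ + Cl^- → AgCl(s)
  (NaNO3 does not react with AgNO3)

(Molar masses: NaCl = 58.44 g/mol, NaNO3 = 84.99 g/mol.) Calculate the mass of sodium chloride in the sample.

0.3417 g

n(AgNO3) = 0.01132 × 0.5165 = 5.847 × 10^-3 mol
Let x = n(NaCl), y = n(NaNO3).
Titrant: 1x = 5.847 × 10^-3;  mass: 58.44x + 84.99y = 0.7954
Solving, x = 5.847 × 10^-3 mol, y = 5.338 × 10^-3 mol
mass of NaCl = 5.847 × 10^-3 × 58.44 = 0.3417 g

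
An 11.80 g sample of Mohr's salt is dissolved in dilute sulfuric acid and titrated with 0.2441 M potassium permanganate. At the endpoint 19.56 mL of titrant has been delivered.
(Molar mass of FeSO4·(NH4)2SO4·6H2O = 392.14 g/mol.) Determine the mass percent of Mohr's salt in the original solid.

MnO4^- + 5 Fe^2+ + 8 H^+ → Mn^2+ + 5 Fe^3+ + 4 H2O
n(KMnO4) = 0.01956 L × 0.2441 mol/L = 4.775 × 10^-3 mol
From the 5:1 ratio, n(FeSO4·(NH4)2SO4·6H2O) = 5/1 × 4.775 × 10^-3 = 0.02387 mol
mass of FeSO4·(NH4)2SO4·6H2O = 0.02387 × 392.14 g/mol = 9.362 g
% FeSO4·(NH4)2SO4·6H2O = 9.362 / 11.80 × 100 = 79.34 %

79.34 %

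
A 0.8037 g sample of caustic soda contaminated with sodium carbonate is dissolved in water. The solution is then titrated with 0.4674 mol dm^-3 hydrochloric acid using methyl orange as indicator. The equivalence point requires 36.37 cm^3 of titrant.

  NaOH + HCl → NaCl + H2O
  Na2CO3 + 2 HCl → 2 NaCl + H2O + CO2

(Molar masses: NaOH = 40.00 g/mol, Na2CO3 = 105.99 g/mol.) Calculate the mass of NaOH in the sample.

n(HCl) = 0.03637 × 0.4674 = 0.01700 mol
Let x = n(NaOH), y = n(Na2CO3).
Titrant: 1x + 2y = 0.01700;  mass: 40.00x + 105.99y = 0.8037
Solving, x = 7.478 × 10^-3 mol, y = 4.761 × 10^-3 mol
mass of NaOH = 7.478 × 10^-3 × 40.00 = 0.2991 g

0.2991 g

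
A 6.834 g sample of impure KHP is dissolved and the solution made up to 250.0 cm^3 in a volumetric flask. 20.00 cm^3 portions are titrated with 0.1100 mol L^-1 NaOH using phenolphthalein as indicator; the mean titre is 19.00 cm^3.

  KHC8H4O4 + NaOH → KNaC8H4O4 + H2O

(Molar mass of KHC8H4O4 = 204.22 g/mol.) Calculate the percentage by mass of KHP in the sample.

n(NaOH) per titration = 0.01900 × 0.1100 = 2.090 × 10^-3 mol
n(KHC8H4O4) in each aliquot = 2.090 × 10^-3 mol (1:1 ratio)
n(KHC8H4O4) in the whole flask = 2.090 × 10^-3 × 250.0/20.00 = 0.02612 mol
mass of KHC8H4O4 = 0.02612 × 204.22 = 5.335 g
% KHC8H4O4 = 5.335 / 6.834 × 100 = 78.07 %

78.07 %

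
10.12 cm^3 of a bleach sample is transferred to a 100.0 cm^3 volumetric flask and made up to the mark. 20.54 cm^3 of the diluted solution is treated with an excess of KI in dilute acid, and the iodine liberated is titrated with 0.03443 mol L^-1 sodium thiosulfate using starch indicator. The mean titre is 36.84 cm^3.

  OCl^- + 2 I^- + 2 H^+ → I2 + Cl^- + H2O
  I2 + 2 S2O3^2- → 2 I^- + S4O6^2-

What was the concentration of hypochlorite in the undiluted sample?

0.3051 mol/L

n(S2O3^2-) = 0.03684 × 0.03443 = 1.268 × 10^-3 mol
n(I2) = n(S2O3^2-)/2 = 6.342 × 10^-4 mol
n(OCl^-) in the aliquot = 6.342 × 10^-4 mol (1:1 ratio)
[OCl^-]_dilute = 6.342 × 10^-4 / 0.02054 = 0.03088 mol/L
[OCl^-]_original = 0.03088 × 100.0/10.12 = 0.3051 mol/L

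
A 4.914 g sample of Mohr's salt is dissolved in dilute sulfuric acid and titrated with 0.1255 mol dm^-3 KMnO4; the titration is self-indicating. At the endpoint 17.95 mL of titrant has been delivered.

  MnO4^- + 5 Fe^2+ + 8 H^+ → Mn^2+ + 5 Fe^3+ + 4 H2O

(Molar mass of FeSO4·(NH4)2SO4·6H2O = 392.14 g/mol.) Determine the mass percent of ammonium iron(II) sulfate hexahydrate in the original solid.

n(KMnO4) = 0.01795 L × 0.1255 mol/L = 2.253 × 10^-3 mol
From the 5:1 ratio, n(FeSO4·(NH4)2SO4·6H2O) = 5/1 × 2.253 × 10^-3 = 0.01126 mol
mass of FeSO4·(NH4)2SO4·6H2O = 0.01126 × 392.14 g/mol = 4.417 g
% FeSO4·(NH4)2SO4·6H2O = 4.417 / 4.914 × 100 = 89.88 %

89.88 %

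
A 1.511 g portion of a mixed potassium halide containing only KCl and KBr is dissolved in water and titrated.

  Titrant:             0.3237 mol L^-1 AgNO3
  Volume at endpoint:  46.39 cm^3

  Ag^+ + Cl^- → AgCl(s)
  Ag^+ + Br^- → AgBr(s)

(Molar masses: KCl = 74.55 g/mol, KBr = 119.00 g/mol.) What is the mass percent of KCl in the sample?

30.63 %

n(AgNO3) = 0.04639 × 0.3237 = 0.01502 mol
Let x = n(KCl), y = n(KBr).
Titrant: 1x + 1y = 0.01502;  mass: 74.55x + 119.00y = 1.511
Solving, x = 6.208 × 10^-3 mol, y = 8.808 × 10^-3 mol
mass of KCl = 6.208 × 10^-3 × 74.55 = 0.4628 g
% KCl = 0.4628 / 1.511 × 100 = 30.63 %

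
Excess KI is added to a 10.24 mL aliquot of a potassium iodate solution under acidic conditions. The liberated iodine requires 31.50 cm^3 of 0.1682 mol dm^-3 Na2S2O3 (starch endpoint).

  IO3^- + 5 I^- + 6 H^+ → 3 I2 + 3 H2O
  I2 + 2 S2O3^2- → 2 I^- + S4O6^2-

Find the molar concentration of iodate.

n(S2O3^2-) = 0.03150 × 0.1682 = 5.298 × 10^-3 mol
n(I2) = n(S2O3^2-)/2 = 2.649 × 10^-3 mol
From the 1:3 ratio, n(IO3^-) in the aliquot = 1/3 × 2.649 × 10^-3 = 8.830 × 10^-4 mol
[IO3^-] = 8.830 × 10^-4 / 0.01024 = 0.08624 mol/L

0.08624 mol/L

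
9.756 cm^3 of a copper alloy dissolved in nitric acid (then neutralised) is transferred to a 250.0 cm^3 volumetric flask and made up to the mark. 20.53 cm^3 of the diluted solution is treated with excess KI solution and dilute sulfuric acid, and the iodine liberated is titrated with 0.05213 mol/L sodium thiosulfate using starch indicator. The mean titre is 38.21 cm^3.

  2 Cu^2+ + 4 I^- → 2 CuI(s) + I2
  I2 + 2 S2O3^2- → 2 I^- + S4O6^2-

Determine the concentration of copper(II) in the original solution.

n(S2O3^2-) = 0.03821 × 0.05213 = 1.992 × 10^-3 mol
n(I2) = n(S2O3^2-)/2 = 9.959 × 10^-4 mol
From the 2:1 ratio, n(Cu2+) in the aliquot = 2/1 × 9.959 × 10^-4 = 1.992 × 10^-3 mol
[Cu2+]_dilute = 1.992 × 10^-3 / 0.02053 = 0.09702 mol/L
[Cu2+]_original = 0.09702 × 250.0/9.756 = 2.486 mol/L

2.486 mol/L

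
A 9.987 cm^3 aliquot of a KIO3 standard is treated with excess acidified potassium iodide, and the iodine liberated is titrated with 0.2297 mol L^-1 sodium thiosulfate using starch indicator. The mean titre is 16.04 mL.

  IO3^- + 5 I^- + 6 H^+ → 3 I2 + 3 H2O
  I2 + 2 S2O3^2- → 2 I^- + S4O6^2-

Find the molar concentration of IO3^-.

n(S2O3^2-) = 0.01604 × 0.2297 = 3.684 × 10^-3 mol
n(I2) = n(S2O3^2-)/2 = 1.842 × 10^-3 mol
From the 1:3 ratio, n(IO3^-) in the aliquot = 1/3 × 1.842 × 10^-3 = 6.141 × 10^-4 mol
[IO3^-] = 6.141 × 10^-4 / 0.009987 = 0.06149 mol/L

0.06149 mol/L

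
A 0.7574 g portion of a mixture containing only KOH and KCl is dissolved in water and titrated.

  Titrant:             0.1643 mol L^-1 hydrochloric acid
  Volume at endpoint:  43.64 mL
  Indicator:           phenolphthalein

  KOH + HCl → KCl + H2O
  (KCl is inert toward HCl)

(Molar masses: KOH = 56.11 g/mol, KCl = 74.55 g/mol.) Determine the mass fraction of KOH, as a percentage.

n(HCl) = 0.04364 × 0.1643 = 7.170 × 10^-3 mol
Let x = n(KOH), y = n(KCl).
Titrant: 1x = 7.170 × 10^-3;  mass: 56.11x + 74.55y = 0.7574
Solving, x = 7.170 × 10^-3 mol, y = 4.763 × 10^-3 mol
mass of KOH = 7.170 × 10^-3 × 56.11 = 0.4023 g
% KOH = 0.4023 / 0.7574 × 100 = 53.12 %

53.12 %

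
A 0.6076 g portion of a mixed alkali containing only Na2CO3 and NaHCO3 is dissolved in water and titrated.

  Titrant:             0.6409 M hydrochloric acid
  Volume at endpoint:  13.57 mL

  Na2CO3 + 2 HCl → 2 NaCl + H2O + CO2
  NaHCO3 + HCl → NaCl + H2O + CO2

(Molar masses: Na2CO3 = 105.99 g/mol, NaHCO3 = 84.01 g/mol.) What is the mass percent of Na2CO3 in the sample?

34.60 %

n(HCl) = 0.01357 × 0.6409 = 8.697 × 10^-3 mol
Let x = n(Na2CO3), y = n(NaHCO3).
Titrant: 2x + 1y = 8.697 × 10^-3;  mass: 105.99x + 84.01y = 0.6076
Solving, x = 1.983 × 10^-3 mol, y = 4.730 × 10^-3 mol
mass of Na2CO3 = 1.983 × 10^-3 × 105.99 = 0.2102 g
% Na2CO3 = 0.2102 / 0.6076 × 100 = 34.60 %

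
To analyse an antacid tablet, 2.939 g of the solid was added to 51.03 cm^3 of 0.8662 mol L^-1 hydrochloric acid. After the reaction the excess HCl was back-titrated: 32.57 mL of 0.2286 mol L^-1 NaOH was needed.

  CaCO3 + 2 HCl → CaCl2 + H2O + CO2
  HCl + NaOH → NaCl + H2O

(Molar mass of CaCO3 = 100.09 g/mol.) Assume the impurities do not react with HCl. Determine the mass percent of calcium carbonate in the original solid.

n(HCl) added = 0.05103 × 0.8662 = 0.04420 mol
n(NaOH) used in back-titration = 0.03257 × 0.2286 = 7.446 × 10^-3 mol
n(HCl) left over = 7.446 × 10^-3 mol (1:1 ratio)
n(HCl) consumed by analyte = 0.04420 − 7.446 × 10^-3 = 0.03676 mol
From the 1:2 ratio, n(CaCO3) = 1/2 × 0.03676 = 0.01838 mol
mass of CaCO3 = 0.01838 × 100.09 = 1.839 g
% CaCO3 = 1.839 / 2.939 × 100 = 62.59 %

62.59 %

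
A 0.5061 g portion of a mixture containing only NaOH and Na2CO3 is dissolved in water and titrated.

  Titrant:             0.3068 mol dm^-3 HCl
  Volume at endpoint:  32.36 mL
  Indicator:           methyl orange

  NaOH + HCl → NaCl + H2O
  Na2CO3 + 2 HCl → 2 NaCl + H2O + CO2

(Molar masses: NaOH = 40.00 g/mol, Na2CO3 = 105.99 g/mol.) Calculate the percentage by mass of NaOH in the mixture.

12.19 %

n(HCl) = 0.03236 × 0.3068 = 9.928 × 10^-3 mol
Let x = n(NaOH), y = n(Na2CO3).
Titrant: 1x + 2y = 9.928 × 10^-3;  mass: 40.00x + 105.99y = 0.5061
Solving, x = 1.542 × 10^-3 mol, y = 4.193 × 10^-3 mol
mass of NaOH = 1.542 × 10^-3 × 40.00 = 0.06168 g
% NaOH = 0.06168 / 0.5061 × 100 = 12.19 %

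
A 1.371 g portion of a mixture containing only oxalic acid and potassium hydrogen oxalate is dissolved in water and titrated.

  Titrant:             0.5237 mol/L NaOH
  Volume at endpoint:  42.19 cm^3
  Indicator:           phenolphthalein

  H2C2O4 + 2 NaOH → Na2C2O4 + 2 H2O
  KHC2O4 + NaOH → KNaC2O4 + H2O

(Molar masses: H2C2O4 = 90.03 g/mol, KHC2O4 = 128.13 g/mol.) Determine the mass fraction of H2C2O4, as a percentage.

57.68 %

n(NaOH) = 0.04219 × 0.5237 = 0.02209 mol
Let x = n(H2C2O4), y = n(KHC2O4).
Titrant: 2x + 1y = 0.02209;  mass: 90.03x + 128.13y = 1.371
Solving, x = 8.783 × 10^-3 mol, y = 4.529 × 10^-3 mol
mass of H2C2O4 = 8.783 × 10^-3 × 90.03 = 0.7907 g
% H2C2O4 = 0.7907 / 1.371 × 100 = 57.68 %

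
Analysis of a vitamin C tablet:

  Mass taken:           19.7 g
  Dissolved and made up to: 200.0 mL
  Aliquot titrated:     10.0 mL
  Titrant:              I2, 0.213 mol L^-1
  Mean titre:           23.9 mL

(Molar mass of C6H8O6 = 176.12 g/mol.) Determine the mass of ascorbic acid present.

C6H8O6 + I2 → C6H6O6 + 2 HI
n(I2) per titration = 0.0239 × 0.213 = 5.09 × 10^-3 mol
n(C6H8O6) in each aliquot = 5.09 × 10^-3 mol (1:1 ratio)
n(C6H8O6) in the whole flask = 5.09 × 10^-3 × 200.0/10.0 = 0.102 mol
mass of C6H8O6 = 0.102 × 176.12 = 17.9 g

17.9 g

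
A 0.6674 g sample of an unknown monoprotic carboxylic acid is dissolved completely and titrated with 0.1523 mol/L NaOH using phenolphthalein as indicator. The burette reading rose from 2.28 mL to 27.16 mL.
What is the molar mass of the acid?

176.1 g/mol

n(NaOH) = 0.02488 L × 0.1523 mol/L = 3.789 × 10^-3 mol
n(HA) = 3.789 × 10^-3 mol (1:1 ratio)
M = m / n = 0.6674 g / 3.789 × 10^-3 mol = 176.1 g/mol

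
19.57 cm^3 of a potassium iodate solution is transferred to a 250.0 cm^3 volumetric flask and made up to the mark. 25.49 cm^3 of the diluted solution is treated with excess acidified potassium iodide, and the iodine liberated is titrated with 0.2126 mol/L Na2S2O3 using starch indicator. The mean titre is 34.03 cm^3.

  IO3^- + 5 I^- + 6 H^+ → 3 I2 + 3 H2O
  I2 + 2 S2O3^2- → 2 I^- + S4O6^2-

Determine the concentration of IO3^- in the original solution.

n(S2O3^2-) = 0.03403 × 0.2126 = 7.235 × 10^-3 mol
n(I2) = n(S2O3^2-)/2 = 3.617 × 10^-3 mol
From the 1:3 ratio, n(IO3^-) in the aliquot = 1/3 × 3.617 × 10^-3 = 1.206 × 10^-3 mol
[IO3^-]_dilute = 1.206 × 10^-3 / 0.02549 = 0.04730 mol/L
[IO3^-]_original = 0.04730 × 250.0/19.57 = 0.6043 mol/L

0.6043 mol/L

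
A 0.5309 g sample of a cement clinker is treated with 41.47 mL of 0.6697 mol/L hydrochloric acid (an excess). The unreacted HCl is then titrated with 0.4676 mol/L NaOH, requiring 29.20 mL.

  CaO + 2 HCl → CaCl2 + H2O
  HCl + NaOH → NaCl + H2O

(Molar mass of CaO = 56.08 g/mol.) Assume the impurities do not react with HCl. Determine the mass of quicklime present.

0.3959 g

n(HCl) added = 0.04147 × 0.6697 = 0.02777 mol
n(NaOH) used in back-titration = 0.02920 × 0.4676 = 0.01365 mol
n(HCl) left over = 0.01365 mol (1:1 ratio)
n(HCl) consumed by analyte = 0.02777 − 0.01365 = 0.01412 mol
From the 1:2 ratio, n(CaO) = 1/2 × 0.01412 = 7.059 × 10^-3 mol
mass of CaO = 7.059 × 10^-3 × 56.08 = 0.3959 g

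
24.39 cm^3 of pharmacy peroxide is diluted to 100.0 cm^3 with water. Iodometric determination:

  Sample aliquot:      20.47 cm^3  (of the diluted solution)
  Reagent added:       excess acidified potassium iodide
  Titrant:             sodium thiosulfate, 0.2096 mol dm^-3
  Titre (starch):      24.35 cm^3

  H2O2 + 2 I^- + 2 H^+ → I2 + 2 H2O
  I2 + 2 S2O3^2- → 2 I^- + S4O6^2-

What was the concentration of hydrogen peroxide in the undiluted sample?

0.5111 mol/L

n(S2O3^2-) = 0.02435 × 0.2096 = 5.104 × 10^-3 mol
n(I2) = n(S2O3^2-)/2 = 2.552 × 10^-3 mol
n(H2O2) in the aliquot = 2.552 × 10^-3 mol (1:1 ratio)
[H2O2]_dilute = 2.552 × 10^-3 / 0.02047 = 0.1247 mol/L
[H2O2]_original = 0.1247 × 100.0/24.39 = 0.5111 mol/L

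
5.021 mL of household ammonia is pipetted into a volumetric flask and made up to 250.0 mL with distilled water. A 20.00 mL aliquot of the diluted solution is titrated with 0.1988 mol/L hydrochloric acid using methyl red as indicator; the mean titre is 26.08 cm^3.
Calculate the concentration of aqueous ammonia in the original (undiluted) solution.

12.91 mol/L

NH3 + HCl → NH4Cl
n(HCl) = 0.02608 × 0.1988 = 5.185 × 10^-3 mol
n(NH3) in the aliquot = 5.185 × 10^-3 mol (1:1 ratio)
[NH3]_dilute = 5.185 × 10^-3 / 0.02000 = 0.2592 mol/L
Dilution factor = 250.0 / 5.021 = 49.79
[NH3]_stock = 0.2592 × 49.79 = 12.91 mol/L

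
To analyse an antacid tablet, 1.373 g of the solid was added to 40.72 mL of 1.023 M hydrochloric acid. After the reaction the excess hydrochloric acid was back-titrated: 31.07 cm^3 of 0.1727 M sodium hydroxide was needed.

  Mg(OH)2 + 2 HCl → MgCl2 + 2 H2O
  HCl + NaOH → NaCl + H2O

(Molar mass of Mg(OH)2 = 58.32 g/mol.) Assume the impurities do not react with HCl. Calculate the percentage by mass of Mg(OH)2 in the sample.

n(HCl) added = 0.04072 × 1.023 = 0.04166 mol
n(NaOH) used in back-titration = 0.03107 × 0.1727 = 5.366 × 10^-3 mol
n(HCl) left over = 5.366 × 10^-3 mol (1:1 ratio)
n(HCl) consumed by analyte = 0.04166 − 5.366 × 10^-3 = 0.03629 mol
From the 1:2 ratio, n(Mg(OH)2) = 1/2 × 0.03629 = 0.01815 mol
mass of Mg(OH)2 = 0.01815 × 58.32 = 1.058 g
% Mg(OH)2 = 1.058 / 1.373 × 100 = 77.07 %

77.07 %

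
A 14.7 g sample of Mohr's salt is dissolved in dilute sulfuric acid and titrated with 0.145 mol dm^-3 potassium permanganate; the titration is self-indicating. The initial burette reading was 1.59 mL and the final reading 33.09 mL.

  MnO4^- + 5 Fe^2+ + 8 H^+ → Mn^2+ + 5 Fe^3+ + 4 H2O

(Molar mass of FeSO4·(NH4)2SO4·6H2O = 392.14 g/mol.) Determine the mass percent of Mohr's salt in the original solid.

60.9 %

n(KMnO4) = 0.0315 L × 0.145 mol/L = 4.57 × 10^-3 mol
From the 5:1 ratio, n(FeSO4·(NH4)2SO4·6H2O) = 5/1 × 4.57 × 10^-3 = 0.0228 mol
mass of FeSO4·(NH4)2SO4·6H2O = 0.0228 × 392.14 g/mol = 8.96 g
% FeSO4·(NH4)2SO4·6H2O = 8.96 / 14.7 × 100 = 60.9 %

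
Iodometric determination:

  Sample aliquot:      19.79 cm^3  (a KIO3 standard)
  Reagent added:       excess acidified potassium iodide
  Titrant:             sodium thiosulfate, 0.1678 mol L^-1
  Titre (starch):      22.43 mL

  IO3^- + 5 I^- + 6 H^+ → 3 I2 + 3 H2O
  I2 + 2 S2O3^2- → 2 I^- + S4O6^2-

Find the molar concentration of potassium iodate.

n(S2O3^2-) = 0.02243 × 0.1678 = 3.764 × 10^-3 mol
n(I2) = n(S2O3^2-)/2 = 1.882 × 10^-3 mol
From the 1:3 ratio, n(IO3^-) in the aliquot = 1/3 × 1.882 × 10^-3 = 6.273 × 10^-4 mol
[IO3^-] = 6.273 × 10^-4 / 0.01979 = 0.03170 mol/L

0.03170 mol/L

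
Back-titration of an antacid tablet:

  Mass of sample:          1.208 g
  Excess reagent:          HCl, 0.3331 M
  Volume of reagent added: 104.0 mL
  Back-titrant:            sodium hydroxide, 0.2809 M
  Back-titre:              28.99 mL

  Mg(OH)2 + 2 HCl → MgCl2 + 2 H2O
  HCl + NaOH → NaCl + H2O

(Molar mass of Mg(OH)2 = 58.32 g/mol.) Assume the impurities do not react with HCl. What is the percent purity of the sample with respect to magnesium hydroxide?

63.97 %

n(HCl) added = 0.1040 × 0.3331 = 0.03464 mol
n(NaOH) used in back-titration = 0.02899 × 0.2809 = 8.143 × 10^-3 mol
n(HCl) left over = 8.143 × 10^-3 mol (1:1 ratio)
n(HCl) consumed by analyte = 0.03464 − 8.143 × 10^-3 = 0.02650 mol
From the 1:2 ratio, n(Mg(OH)2) = 1/2 × 0.02650 = 0.01325 mol
mass of Mg(OH)2 = 0.01325 × 58.32 = 0.7727 g
% Mg(OH)2 = 0.7727 / 1.208 × 100 = 63.97 %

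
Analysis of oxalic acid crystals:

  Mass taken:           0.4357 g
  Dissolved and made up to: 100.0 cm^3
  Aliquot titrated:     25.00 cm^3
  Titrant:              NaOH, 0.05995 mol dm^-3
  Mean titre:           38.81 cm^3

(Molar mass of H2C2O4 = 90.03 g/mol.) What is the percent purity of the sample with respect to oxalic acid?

H2C2O4 + 2 NaOH → Na2C2O4 + 2 H2O
n(NaOH) per titration = 0.03881 × 0.05995 = 2.327 × 10^-3 mol
From the 1:2 ratio, n(H2C2O4) in each aliquot = 1/2 × 2.327 × 10^-3 = 1.163 × 10^-3 mol
n(H2C2O4) in the whole flask = 1.163 × 10^-3 × 100.0/25.00 = 4.653 × 10^-3 mol
mass of H2C2O4 = 4.653 × 10^-3 × 90.03 = 0.4189 g
% H2C2O4 = 0.4189 / 0.4357 × 100 = 96.15 %

96.15 %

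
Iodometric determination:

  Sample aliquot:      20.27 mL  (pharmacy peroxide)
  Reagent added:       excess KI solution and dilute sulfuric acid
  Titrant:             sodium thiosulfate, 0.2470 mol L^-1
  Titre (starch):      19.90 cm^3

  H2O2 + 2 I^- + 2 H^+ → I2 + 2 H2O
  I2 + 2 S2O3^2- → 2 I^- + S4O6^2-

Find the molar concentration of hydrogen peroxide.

n(S2O3^2-) = 0.01990 × 0.2470 = 4.915 × 10^-3 mol
n(I2) = n(S2O3^2-)/2 = 2.458 × 10^-3 mol
n(H2O2) in the aliquot = 2.458 × 10^-3 mol (1:1 ratio)
[H2O2] = 2.458 × 10^-3 / 0.02027 = 0.1212 mol/L

0.1212 mol/L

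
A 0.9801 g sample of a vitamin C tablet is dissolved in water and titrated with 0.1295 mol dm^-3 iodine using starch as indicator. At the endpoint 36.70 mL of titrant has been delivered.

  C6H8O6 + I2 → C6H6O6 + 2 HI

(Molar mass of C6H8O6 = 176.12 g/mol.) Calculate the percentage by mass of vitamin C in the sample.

85.40 %

n(I2) = 0.03670 L × 0.1295 mol/L = 4.753 × 10^-3 mol
n(C6H8O6) = 4.753 × 10^-3 mol (1:1 ratio)
mass of C6H8O6 = 4.753 × 10^-3 × 176.12 g/mol = 0.8370 g
% C6H8O6 = 0.8370 / 0.9801 × 100 = 85.40 %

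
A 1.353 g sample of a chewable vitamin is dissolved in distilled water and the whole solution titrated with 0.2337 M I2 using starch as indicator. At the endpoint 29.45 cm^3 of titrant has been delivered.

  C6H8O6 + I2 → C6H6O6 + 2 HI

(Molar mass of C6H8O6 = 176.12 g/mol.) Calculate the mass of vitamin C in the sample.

1.212 g

n(I2) = 0.02945 L × 0.2337 mol/L = 6.882 × 10^-3 mol
n(C6H8O6) = 6.882 × 10^-3 mol (1:1 ratio)
mass of C6H8O6 = 6.882 × 10^-3 × 176.12 g/mol = 1.212 g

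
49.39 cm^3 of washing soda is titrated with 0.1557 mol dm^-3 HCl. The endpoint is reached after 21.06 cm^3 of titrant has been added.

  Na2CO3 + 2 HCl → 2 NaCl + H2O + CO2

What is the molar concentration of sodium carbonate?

n(HCl) = 0.02106 L × 0.1557 mol/L = 3.279 × 10^-3 mol
From the 1:2 mole ratio, n(Na2CO3) = 1/2 × 3.279 × 10^-3 = 1.640 × 10^-3 mol
[Na2CO3] = 1.640 × 10^-3 mol / 0.04939 L = 0.03320 mol/L

0.03320 mol/L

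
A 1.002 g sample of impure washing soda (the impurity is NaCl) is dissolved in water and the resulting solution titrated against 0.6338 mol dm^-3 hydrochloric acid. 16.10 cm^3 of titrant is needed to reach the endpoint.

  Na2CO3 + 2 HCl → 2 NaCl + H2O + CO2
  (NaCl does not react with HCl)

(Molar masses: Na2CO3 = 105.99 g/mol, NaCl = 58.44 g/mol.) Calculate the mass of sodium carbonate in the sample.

n(HCl) = 0.01610 × 0.6338 = 0.01020 mol
Let x = n(Na2CO3), y = n(NaCl).
Titrant: 2x = 0.01020;  mass: 105.99x + 58.44y = 1.002
Solving, x = 5.102 × 10^-3 mol, y = 7.892 × 10^-3 mol
mass of Na2CO3 = 5.102 × 10^-3 × 105.99 = 0.5408 g

0.5408 g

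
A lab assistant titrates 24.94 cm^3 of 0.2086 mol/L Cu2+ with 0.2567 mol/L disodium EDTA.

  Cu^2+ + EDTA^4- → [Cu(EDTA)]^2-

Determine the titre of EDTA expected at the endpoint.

n(Cu2+) = 0.02494 L × 0.2086 mol/L = 5.202 × 10^-3 mol
n(EDTA) = 5.202 × 10^-3 mol (1:1 stoichiometry)
V(EDTA) = 5.202 × 10^-3 mol / 0.2567 mol/L = 0.02027 L = 20.27 mL

20.27 mL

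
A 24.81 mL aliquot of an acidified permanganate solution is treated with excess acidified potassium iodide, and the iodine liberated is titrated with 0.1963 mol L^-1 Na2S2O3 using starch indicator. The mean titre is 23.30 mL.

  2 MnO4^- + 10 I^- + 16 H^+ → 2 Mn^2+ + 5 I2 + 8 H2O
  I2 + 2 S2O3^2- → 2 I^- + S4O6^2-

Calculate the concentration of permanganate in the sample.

n(S2O3^2-) = 0.02330 × 0.1963 = 4.574 × 10^-3 mol
n(I2) = n(S2O3^2-)/2 = 2.287 × 10^-3 mol
From the 2:5 ratio, n(MnO4^-) in the aliquot = 2/5 × 2.287 × 10^-3 = 9.148 × 10^-4 mol
[MnO4^-] = 9.148 × 10^-4 / 0.02481 = 0.03687 mol/L

0.03687 mol/L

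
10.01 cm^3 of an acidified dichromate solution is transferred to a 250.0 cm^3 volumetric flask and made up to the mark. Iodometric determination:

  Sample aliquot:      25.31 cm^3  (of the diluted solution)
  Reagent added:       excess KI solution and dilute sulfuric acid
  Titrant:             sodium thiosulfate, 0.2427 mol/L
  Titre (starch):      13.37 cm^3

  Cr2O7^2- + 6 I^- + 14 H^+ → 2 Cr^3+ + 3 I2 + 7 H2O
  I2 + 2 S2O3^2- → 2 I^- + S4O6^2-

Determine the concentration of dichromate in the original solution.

n(S2O3^2-) = 0.01337 × 0.2427 = 3.245 × 10^-3 mol
n(I2) = n(S2O3^2-)/2 = 1.622 × 10^-3 mol
From the 1:3 ratio, n(Cr2O7^2-) in the aliquot = 1/3 × 1.622 × 10^-3 = 5.408 × 10^-4 mol
[Cr2O7^2-]_dilute = 5.408 × 10^-4 / 0.02531 = 0.02137 mol/L
[Cr2O7^2-]_original = 0.02137 × 250.0/10.01 = 0.5337 mol/L

0.5337 mol/L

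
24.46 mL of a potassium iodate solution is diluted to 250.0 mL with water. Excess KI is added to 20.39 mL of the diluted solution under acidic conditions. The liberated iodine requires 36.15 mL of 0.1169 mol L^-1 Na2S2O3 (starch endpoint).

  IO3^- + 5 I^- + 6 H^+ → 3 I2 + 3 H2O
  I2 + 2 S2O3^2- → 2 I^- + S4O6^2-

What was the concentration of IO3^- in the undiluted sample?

0.3531 mol/L

n(S2O3^2-) = 0.03615 × 0.1169 = 4.226 × 10^-3 mol
n(I2) = n(S2O3^2-)/2 = 2.113 × 10^-3 mol
From the 1:3 ratio, n(IO3^-) in the aliquot = 1/3 × 2.113 × 10^-3 = 7.043 × 10^-4 mol
[IO3^-]_dilute = 7.043 × 10^-4 / 0.02039 = 0.03454 mol/L
[IO3^-]_original = 0.03454 × 250.0/24.46 = 0.3531 mol/L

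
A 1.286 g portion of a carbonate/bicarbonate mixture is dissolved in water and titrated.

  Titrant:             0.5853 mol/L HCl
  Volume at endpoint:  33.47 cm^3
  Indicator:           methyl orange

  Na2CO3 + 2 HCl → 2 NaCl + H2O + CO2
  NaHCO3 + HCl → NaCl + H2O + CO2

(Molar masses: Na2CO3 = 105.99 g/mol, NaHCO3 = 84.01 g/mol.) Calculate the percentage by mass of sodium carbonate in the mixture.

n(HCl) = 0.03347 × 0.5853 = 0.01959 mol
Let x = n(Na2CO3), y = n(NaHCO3).
Titrant: 2x + 1y = 0.01959;  mass: 105.99x + 84.01y = 1.286
Solving, x = 5.800 × 10^-3 mol, y = 7.991 × 10^-3 mol
mass of Na2CO3 = 5.800 × 10^-3 × 105.99 = 0.6147 g
% Na2CO3 = 0.6147 / 1.286 × 100 = 47.80 %

47.80 %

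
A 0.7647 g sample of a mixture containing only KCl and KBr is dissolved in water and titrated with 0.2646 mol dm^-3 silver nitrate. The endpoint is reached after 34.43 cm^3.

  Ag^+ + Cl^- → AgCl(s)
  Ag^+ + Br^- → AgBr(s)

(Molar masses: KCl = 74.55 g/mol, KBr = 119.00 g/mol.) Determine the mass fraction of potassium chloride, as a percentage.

70.05 %

n(AgNO3) = 0.03443 × 0.2646 = 9.110 × 10^-3 mol
Let x = n(KCl), y = n(KBr).
Titrant: 1x + 1y = 9.110 × 10^-3;  mass: 74.55x + 119.00y = 0.7647
Solving, x = 7.186 × 10^-3 mol, y = 1.924 × 10^-3 mol
mass of KCl = 7.186 × 10^-3 × 74.55 = 0.5357 g
% KCl = 0.5357 / 0.7647 × 100 = 70.05 %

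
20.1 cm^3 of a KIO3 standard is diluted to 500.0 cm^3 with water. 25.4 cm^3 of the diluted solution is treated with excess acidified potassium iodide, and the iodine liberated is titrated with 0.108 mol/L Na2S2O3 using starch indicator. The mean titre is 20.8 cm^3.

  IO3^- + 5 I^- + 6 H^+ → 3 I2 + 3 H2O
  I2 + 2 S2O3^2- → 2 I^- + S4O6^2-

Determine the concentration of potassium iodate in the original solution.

0.367 mol/L

n(S2O3^2-) = 0.0208 × 0.108 = 2.25 × 10^-3 mol
n(I2) = n(S2O3^2-)/2 = 1.12 × 10^-3 mol
From the 1:3 ratio, n(IO3^-) in the aliquot = 1/3 × 1.12 × 10^-3 = 3.74 × 10^-4 mol
[IO3^-]_dilute = 3.74 × 10^-4 / 0.0254 = 0.0147 mol/L
[IO3^-]_original = 0.0147 × 500.0/20.1 = 0.367 mol/L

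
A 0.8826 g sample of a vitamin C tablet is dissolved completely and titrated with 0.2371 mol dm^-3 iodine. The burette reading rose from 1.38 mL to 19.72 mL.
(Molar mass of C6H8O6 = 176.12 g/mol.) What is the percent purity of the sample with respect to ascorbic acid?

C6H8O6 + I2 → C6H6O6 + 2 HI
n(I2) = 0.01834 L × 0.2371 mol/L = 4.348 × 10^-3 mol
n(C6H8O6) = 4.348 × 10^-3 mol (1:1 ratio)
mass of C6H8O6 = 4.348 × 10^-3 × 176.12 g/mol = 0.7658 g
% C6H8O6 = 0.7658 / 0.8826 × 100 = 86.77 %

86.77 %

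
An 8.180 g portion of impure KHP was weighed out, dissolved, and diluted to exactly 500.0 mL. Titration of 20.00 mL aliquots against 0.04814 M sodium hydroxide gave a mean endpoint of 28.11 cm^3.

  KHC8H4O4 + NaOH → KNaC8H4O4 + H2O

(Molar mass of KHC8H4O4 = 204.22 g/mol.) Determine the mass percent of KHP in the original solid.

84.46 %

n(NaOH) per titration = 0.02811 × 0.04814 = 1.353 × 10^-3 mol
n(KHC8H4O4) in each aliquot = 1.353 × 10^-3 mol (1:1 ratio)
n(KHC8H4O4) in the whole flask = 1.353 × 10^-3 × 500.0/20.00 = 0.03383 mol
mass of KHC8H4O4 = 0.03383 × 204.22 = 6.909 g
% KHC8H4O4 = 6.909 / 8.180 × 100 = 84.46 %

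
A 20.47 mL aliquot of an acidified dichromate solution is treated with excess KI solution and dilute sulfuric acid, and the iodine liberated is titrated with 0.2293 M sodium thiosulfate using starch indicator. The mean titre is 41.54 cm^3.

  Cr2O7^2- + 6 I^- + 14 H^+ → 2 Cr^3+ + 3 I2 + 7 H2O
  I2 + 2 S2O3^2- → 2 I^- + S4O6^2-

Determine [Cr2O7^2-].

0.07755 M

n(S2O3^2-) = 0.04154 × 0.2293 = 9.525 × 10^-3 mol
n(I2) = n(S2O3^2-)/2 = 4.763 × 10^-3 mol
From the 1:3 ratio, n(Cr2O7^2-) in the aliquot = 1/3 × 4.763 × 10^-3 = 1.588 × 10^-3 mol
[Cr2O7^2-] = 1.588 × 10^-3 / 0.02047 = 0.07755 mol/L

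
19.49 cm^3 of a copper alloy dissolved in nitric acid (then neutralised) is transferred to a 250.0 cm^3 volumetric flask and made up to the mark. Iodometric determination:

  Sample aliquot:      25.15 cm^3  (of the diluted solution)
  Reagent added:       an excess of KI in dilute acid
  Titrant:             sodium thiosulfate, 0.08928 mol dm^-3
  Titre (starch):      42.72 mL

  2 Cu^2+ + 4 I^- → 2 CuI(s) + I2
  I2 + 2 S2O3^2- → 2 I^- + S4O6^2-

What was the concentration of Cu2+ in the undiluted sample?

1.945 mol/L

n(S2O3^2-) = 0.04272 × 0.08928 = 3.814 × 10^-3 mol
n(I2) = n(S2O3^2-)/2 = 1.907 × 10^-3 mol
From the 2:1 ratio, n(Cu2+) in the aliquot = 2/1 × 1.907 × 10^-3 = 3.814 × 10^-3 mol
[Cu2+]_dilute = 3.814 × 10^-3 / 0.02515 = 0.1517 mol/L
[Cu2+]_original = 0.1517 × 250.0/19.49 = 1.945 mol/L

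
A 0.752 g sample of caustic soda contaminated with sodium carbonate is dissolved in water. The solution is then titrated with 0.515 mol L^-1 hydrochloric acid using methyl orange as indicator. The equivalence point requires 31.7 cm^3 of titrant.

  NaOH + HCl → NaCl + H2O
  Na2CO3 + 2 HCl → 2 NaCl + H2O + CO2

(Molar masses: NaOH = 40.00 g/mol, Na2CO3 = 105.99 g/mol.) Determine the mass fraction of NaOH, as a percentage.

46.3 %

n(HCl) = 0.0317 × 0.515 = 0.0163 mol
Let x = n(NaOH), y = n(Na2CO3).
Titrant: 1x + 2y = 0.0163;  mass: 40.00x + 105.99y = 0.752
Solving, x = 8.71 × 10^-3 mol, y = 3.81 × 10^-3 mol
mass of NaOH = 8.71 × 10^-3 × 40.00 = 0.348 g
% NaOH = 0.348 / 0.752 × 100 = 46.3 %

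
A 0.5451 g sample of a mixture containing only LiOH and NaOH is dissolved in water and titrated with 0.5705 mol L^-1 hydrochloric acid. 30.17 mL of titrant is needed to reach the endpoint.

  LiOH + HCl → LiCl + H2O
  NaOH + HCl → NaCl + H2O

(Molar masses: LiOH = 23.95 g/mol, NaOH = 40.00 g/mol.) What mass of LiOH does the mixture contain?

n(HCl) = 0.03017 × 0.5705 = 0.01721 mol
Let x = n(LiOH), y = n(NaOH).
Titrant: 1x + 1y = 0.01721;  mass: 23.95x + 40.00y = 0.5451
Solving, x = 8.933 × 10^-3 mol, y = 8.279 × 10^-3 mol
mass of LiOH = 8.933 × 10^-3 × 23.95 = 0.2140 g

0.2140 g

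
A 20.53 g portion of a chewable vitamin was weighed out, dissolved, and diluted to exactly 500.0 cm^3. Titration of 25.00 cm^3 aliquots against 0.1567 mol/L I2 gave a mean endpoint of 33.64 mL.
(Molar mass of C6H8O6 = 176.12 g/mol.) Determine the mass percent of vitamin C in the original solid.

90.44 %

C6H8O6 + I2 → C6H6O6 + 2 HI
n(I2) per titration = 0.03364 × 0.1567 = 5.271 × 10^-3 mol
n(C6H8O6) in each aliquot = 5.271 × 10^-3 mol (1:1 ratio)
n(C6H8O6) in the whole flask = 5.271 × 10^-3 × 500.0/25.00 = 0.1054 mol
mass of C6H8O6 = 0.1054 × 176.12 = 18.57 g
% C6H8O6 = 18.57 / 20.53 × 100 = 90.44 %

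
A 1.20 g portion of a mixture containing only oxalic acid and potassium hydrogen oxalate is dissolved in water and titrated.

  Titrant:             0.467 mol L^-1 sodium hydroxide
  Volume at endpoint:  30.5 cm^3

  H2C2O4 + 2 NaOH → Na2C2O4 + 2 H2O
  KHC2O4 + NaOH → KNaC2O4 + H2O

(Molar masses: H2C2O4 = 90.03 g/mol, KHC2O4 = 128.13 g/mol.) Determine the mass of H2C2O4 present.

n(NaOH) = 0.0305 × 0.467 = 0.0142 mol
Let x = n(H2C2O4), y = n(KHC2O4).
Titrant: 2x + 1y = 0.0142;  mass: 90.03x + 128.13y = 1.20
Solving, x = 3.76 × 10^-3 mol, y = 6.72 × 10^-3 mol
mass of H2C2O4 = 3.76 × 10^-3 × 90.03 = 0.339 g

0.339 g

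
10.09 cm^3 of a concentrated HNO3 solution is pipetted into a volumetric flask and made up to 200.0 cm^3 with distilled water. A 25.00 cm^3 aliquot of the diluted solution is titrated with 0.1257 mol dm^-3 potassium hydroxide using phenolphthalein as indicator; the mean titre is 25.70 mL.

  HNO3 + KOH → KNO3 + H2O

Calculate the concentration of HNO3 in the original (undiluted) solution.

n(KOH) = 0.02570 × 0.1257 = 3.230 × 10^-3 mol
n(HNO3) in the aliquot = 3.230 × 10^-3 mol (1:1 ratio)
[HNO3]_dilute = 3.230 × 10^-3 / 0.02500 = 0.1292 mol/L
Dilution factor = 200.0 / 10.09 = 19.82
[HNO3]_stock = 0.1292 × 19.82 = 2.561 mol/L

2.561 mol/L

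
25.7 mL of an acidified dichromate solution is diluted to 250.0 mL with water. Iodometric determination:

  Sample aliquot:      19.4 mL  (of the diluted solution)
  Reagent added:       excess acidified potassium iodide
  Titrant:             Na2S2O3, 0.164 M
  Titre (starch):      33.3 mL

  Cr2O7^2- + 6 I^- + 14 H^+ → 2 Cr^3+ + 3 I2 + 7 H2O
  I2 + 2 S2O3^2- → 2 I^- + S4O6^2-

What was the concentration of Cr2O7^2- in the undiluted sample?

n(S2O3^2-) = 0.0333 × 0.164 = 5.46 × 10^-3 mol
n(I2) = n(S2O3^2-)/2 = 2.73 × 10^-3 mol
From the 1:3 ratio, n(Cr2O7^2-) in the aliquot = 1/3 × 2.73 × 10^-3 = 9.10 × 10^-4 mol
[Cr2O7^2-]_dilute = 9.10 × 10^-4 / 0.0194 = 0.0469 mol/L
[Cr2O7^2-]_original = 0.0469 × 250.0/25.7 = 0.456 mol/L

0.456 M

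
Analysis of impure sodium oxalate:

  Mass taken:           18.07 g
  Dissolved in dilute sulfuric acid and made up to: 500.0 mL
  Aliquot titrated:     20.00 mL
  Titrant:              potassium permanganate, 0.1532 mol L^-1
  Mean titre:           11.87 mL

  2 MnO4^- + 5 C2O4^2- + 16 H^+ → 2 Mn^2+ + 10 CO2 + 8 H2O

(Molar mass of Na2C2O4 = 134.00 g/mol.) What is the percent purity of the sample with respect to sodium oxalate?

84.28 %

n(KMnO4) per titration = 0.01187 × 0.1532 = 1.818 × 10^-3 mol
From the 5:2 ratio, n(Na2C2O4) in each aliquot = 5/2 × 1.818 × 10^-3 = 4.546 × 10^-3 mol
n(Na2C2O4) in the whole flask = 4.546 × 10^-3 × 500.0/20.00 = 0.1137 mol
mass of Na2C2O4 = 0.1137 × 134.00 = 15.23 g
% Na2C2O4 = 15.23 / 18.07 × 100 = 84.28 %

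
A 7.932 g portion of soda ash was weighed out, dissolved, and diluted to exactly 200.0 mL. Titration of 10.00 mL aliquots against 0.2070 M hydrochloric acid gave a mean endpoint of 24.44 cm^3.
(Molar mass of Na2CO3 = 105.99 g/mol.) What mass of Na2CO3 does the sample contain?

5.362 g

Na2CO3 + 2 HCl → 2 NaCl + H2O + CO2
n(HCl) per titration = 0.02444 × 0.2070 = 5.059 × 10^-3 mol
From the 1:2 ratio, n(Na2CO3) in each aliquot = 1/2 × 5.059 × 10^-3 = 2.530 × 10^-3 mol
n(Na2CO3) in the whole flask = 2.530 × 10^-3 × 200.0/10.00 = 0.05059 mol
mass of Na2CO3 = 0.05059 × 105.99 = 5.362 g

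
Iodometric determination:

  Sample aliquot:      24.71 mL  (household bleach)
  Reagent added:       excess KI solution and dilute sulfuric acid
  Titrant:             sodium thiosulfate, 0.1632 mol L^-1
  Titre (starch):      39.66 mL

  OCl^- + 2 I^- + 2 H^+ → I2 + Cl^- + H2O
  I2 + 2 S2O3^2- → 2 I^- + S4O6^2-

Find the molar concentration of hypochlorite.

n(S2O3^2-) = 0.03966 × 0.1632 = 6.473 × 10^-3 mol
n(I2) = n(S2O3^2-)/2 = 3.236 × 10^-3 mol
n(OCl^-) in the aliquot = 3.236 × 10^-3 mol (1:1 ratio)
[OCl^-] = 3.236 × 10^-3 / 0.02471 = 0.1310 mol/L

0.1310 mol/L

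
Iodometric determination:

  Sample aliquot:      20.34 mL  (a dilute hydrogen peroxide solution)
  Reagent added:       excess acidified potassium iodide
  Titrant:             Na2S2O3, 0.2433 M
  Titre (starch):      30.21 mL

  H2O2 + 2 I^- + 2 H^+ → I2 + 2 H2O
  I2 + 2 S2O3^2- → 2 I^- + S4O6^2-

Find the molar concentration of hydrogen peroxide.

n(S2O3^2-) = 0.03021 × 0.2433 = 7.350 × 10^-3 mol
n(I2) = n(S2O3^2-)/2 = 3.675 × 10^-3 mol
n(H2O2) in the aliquot = 3.675 × 10^-3 mol (1:1 ratio)
[H2O2] = 3.675 × 10^-3 / 0.02034 = 0.1807 mol/L

0.1807 M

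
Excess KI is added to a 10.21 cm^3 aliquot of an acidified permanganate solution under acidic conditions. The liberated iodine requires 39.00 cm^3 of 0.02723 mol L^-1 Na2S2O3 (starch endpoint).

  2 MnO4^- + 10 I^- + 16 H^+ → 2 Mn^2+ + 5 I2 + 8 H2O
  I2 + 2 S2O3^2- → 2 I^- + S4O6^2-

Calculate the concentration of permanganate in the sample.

n(S2O3^2-) = 0.03900 × 0.02723 = 1.062 × 10^-3 mol
n(I2) = n(S2O3^2-)/2 = 5.310 × 10^-4 mol
From the 2:5 ratio, n(MnO4^-) in the aliquot = 2/5 × 5.310 × 10^-4 = 2.124 × 10^-4 mol
[MnO4^-] = 2.124 × 10^-4 / 0.01021 = 0.02080 mol/L

0.02080 mol/L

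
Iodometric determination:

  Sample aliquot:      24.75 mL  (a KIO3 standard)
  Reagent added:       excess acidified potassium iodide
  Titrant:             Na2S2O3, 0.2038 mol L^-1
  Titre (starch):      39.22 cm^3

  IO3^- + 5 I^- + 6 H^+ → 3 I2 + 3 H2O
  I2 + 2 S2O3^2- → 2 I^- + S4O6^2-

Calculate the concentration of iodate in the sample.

n(S2O3^2-) = 0.03922 × 0.2038 = 7.993 × 10^-3 mol
n(I2) = n(S2O3^2-)/2 = 3.997 × 10^-3 mol
From the 1:3 ratio, n(IO3^-) in the aliquot = 1/3 × 3.997 × 10^-3 = 1.332 × 10^-3 mol
[IO3^-] = 1.332 × 10^-3 / 0.02475 = 0.05383 mol/L

0.05383 mol/L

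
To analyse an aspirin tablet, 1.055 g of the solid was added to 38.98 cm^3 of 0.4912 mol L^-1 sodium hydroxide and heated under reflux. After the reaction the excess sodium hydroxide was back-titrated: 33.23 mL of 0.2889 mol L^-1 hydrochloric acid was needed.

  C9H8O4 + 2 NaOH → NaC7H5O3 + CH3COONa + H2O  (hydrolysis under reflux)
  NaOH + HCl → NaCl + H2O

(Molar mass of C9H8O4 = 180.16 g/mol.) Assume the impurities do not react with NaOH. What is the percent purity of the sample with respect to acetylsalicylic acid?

81.51 %

n(NaOH) added = 0.03898 × 0.4912 = 0.01915 mol
n(HCl) used in back-titration = 0.03323 × 0.2889 = 9.600 × 10^-3 mol
n(NaOH) left over = 9.600 × 10^-3 mol (1:1 ratio)
n(NaOH) consumed by analyte = 0.01915 − 9.600 × 10^-3 = 9.547 × 10^-3 mol
From the 1:2 ratio, n(C9H8O4) = 1/2 × 9.547 × 10^-3 = 4.773 × 10^-3 mol
mass of C9H8O4 = 4.773 × 10^-3 × 180.16 = 0.8600 g
% C9H8O4 = 0.8600 / 1.055 × 100 = 81.51 %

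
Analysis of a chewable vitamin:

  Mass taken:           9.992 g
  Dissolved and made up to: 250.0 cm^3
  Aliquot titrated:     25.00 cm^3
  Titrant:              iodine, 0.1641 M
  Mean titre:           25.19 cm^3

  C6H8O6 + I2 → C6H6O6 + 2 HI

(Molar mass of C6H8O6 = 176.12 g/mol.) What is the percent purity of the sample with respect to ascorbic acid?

72.86 %

n(I2) per titration = 0.02519 × 0.1641 = 4.134 × 10^-3 mol
n(C6H8O6) in each aliquot = 4.134 × 10^-3 mol (1:1 ratio)
n(C6H8O6) in the whole flask = 4.134 × 10^-3 × 250.0/25.00 = 0.04134 mol
mass of C6H8O6 = 0.04134 × 176.12 = 7.280 g
% C6H8O6 = 7.280 / 9.992 × 100 = 72.86 %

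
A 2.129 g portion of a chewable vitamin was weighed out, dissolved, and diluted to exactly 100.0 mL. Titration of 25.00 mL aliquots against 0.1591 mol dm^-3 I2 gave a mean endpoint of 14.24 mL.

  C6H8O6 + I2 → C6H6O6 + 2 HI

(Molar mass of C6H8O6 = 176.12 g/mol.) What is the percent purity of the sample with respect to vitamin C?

74.97 %

n(I2) per titration = 0.01424 × 0.1591 = 2.266 × 10^-3 mol
n(C6H8O6) in each aliquot = 2.266 × 10^-3 mol (1:1 ratio)
n(C6H8O6) in the whole flask = 2.266 × 10^-3 × 100.0/25.00 = 9.062 × 10^-3 mol
mass of C6H8O6 = 9.062 × 10^-3 × 176.12 = 1.596 g
% C6H8O6 = 1.596 / 2.129 × 100 = 74.97 %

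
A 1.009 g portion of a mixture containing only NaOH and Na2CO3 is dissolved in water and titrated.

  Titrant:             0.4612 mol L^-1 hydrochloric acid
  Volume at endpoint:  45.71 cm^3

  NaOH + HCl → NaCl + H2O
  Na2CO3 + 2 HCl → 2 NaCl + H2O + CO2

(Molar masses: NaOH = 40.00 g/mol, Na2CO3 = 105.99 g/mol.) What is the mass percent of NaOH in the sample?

33.01 %

n(HCl) = 0.04571 × 0.4612 = 0.02108 mol
Let x = n(NaOH), y = n(Na2CO3).
Titrant: 1x + 2y = 0.02108;  mass: 40.00x + 105.99y = 1.009
Solving, x = 8.327 × 10^-3 mol, y = 6.377 × 10^-3 mol
mass of NaOH = 8.327 × 10^-3 × 40.00 = 0.3331 g
% NaOH = 0.3331 / 1.009 × 100 = 33.01 %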